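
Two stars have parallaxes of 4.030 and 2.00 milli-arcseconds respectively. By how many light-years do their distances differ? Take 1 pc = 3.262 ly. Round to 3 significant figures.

822 ly

d_A = 1/0.004030″ = 248.14 pc; d_B = 1/0.002000″ = 500 pc.
|d_B − d_A| = |500 − 248.14| = 251.86 pc = 251.86 × 3.262 ly = 821.57 ly.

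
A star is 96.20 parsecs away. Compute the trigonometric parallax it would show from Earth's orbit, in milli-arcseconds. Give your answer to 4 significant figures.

10.40 mas

p = 1/d = 1/96.2 = 0.010395 arcsec.
= 0.010395 × 1000 = 10.395 mas.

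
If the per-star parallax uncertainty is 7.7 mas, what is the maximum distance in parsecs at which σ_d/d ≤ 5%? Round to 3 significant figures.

6.49 pc

σ_d/d = σ_p/p, so the condition is σ_p/p ≤ 0.05, i.e. p ≥ σ_p/0.05.
p_min = 7.7/0.05 = 154 mas = 0.154 arcsec.
d_max = 1/p_min = 1/0.154 = 6.4935 pc.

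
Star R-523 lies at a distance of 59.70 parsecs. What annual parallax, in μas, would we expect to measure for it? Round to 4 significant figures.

p = 1/d = 1/59.7 = 0.01675 arcsec.
= 0.01675 × 10⁶ = 16750 μas.

16750 μas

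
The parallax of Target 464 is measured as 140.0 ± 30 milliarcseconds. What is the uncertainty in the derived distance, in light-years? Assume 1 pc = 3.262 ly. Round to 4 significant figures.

4.993 ly

d = 1/p, so σ_d = σ_p / p².
σ_d = 0.0300 / (0.1400)² = 0.0300 / 0.0196 = 1.5306 pc = 1.5306 × 3.262 ly = 4.9928 ly.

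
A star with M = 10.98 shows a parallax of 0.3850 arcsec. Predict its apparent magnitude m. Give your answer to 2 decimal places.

m = 8.05

d = 1/p = 1/0.3850″ = 2.5974 pc.
m − M = 5 log₁₀ d − 5 = 5 log₁₀(2.5974) − 5 = 2.0727 − 5 = -2.9273.
m = M + (m − M) = 10.98 + (-2.9273) = 8.05.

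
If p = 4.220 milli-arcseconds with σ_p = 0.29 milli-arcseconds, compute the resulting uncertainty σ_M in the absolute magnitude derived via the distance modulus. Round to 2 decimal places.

M = m − 5 log₁₀ d + 5 = m + 5 log₁₀ p + 5, so ∂M/∂p = 5/(p ln 10).
σ_M = (5/ln 10) · (σ_p/p) = 2.1715 × 0.29/4.220 = 2.1715 × 0.06872 = 0.14923.

σ_M = 0.15 mag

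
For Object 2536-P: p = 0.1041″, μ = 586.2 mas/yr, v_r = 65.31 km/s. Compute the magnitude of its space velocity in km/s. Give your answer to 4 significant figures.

70.55 km/s

d = 1/p = 1/0.1041″ = 9.6061 pc.
μ = 586.2 mas/yr = 0.5862 ″/yr.
v_t = 4.740 μ d = 4.740 × 0.5862 × 9.6061 = 26.691 km/s.
v = √(v_r² + v_t²) = √(65.31² + 26.691²) = √4977.81 = 70.554 km/s.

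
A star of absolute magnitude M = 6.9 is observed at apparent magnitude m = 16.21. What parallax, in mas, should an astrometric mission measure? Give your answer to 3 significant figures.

m − M = 16.21 − 6.9 = 9.31.
d = 10^((m−M)/5 + 1) = 10^2.862 = 727.78 pc.
p = 1/d = 1/727.78 = 0.001374 arcsec = 1.374 mas.

1.37 mas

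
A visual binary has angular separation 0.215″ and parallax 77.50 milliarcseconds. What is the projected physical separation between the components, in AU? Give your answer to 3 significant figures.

d = 1/p = 1/0.07750″ = 12.903 pc.
At distance d (pc), an angle of θ arcsec spans θ·d AU: s = 0.215 × 12.903 = 2.7741 AU.

2.77 AU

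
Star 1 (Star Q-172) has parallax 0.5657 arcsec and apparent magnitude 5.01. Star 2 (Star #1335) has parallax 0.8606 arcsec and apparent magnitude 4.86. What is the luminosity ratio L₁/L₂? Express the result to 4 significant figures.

L₁/L₂ = 2.016

d₁ = 1/p₁ = 1/0.5657″ = 1.7677 pc; d₂ = 1/p₂ = 1/0.8606″ = 1.162 pc.
M₁ = m₁ − 5 log₁₀ d₁ + 5 = 5.01 − 1.2370 + 5 = 8.7730.
M₂ = 4.86 − 0.3260 + 5 = 9.5340.
L₁/L₂ = 10^(0.4(M₂ − M₁)) = 10^(0.4 × 0.7610) = 10^0.30440 = 2.0156.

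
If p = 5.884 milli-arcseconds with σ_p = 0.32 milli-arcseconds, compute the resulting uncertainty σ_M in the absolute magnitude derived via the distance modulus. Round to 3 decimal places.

σ_M = 0.118 mag

M = m − 5 log₁₀ d + 5 = m + 5 log₁₀ p + 5, so ∂M/∂p = 5/(p ln 10).
σ_M = (5/ln 10) · (σ_p/p) = 2.1715 × 0.32/5.884 = 2.1715 × 0.054385 = 0.1181.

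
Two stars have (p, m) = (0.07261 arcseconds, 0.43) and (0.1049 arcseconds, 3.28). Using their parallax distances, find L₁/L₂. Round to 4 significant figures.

d₁ = 1/p₁ = 1/0.07261″ = 13.772 pc; d₂ = 1/p₂ = 1/0.1049″ = 9.5329 pc.
M₁ = m₁ − 5 log₁₀ d₁ + 5 = 0.43 − 5.6950 + 5 = -0.2650.
M₂ = 3.28 − 4.8961 + 5 = 3.3839.
L₁/L₂ = 10^(0.4(M₂ − M₁)) = 10^(0.4 × 3.6489) = 10^1.45956 = 28.811.

L₁/L₂ = 28.81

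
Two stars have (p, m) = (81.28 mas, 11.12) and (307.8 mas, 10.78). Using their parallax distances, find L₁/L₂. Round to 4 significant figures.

d₁ = 1/p₁ = 1/0.08128″ = 12.303 pc; d₂ = 1/p₂ = 1/0.3078″ = 3.2489 pc.
M₁ = m₁ − 5 log₁₀ d₁ + 5 = 11.12 − 5.4501 + 5 = 10.6699.
M₂ = 10.78 − 2.5587 + 5 = 13.2213.
L₁/L₂ = 10^(0.4(M₂ − M₁)) = 10^(0.4 × 2.5514) = 10^1.02056 = 10.485.

L₁/L₂ = 10.49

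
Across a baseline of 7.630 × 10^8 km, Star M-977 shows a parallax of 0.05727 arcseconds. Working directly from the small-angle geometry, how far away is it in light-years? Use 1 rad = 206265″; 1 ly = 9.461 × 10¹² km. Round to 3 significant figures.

θ = 0.05727″ = 0.05727/206265 = 2.7765 × 10^-7 rad.
d = B/θ = (7.630 × 10^8) / (2.7765 × 10^-7) = 2.7481 × 10^15 km = (2.7481 × 10^15) / (9.461 × 10^12) ly = 290.47 ly.

290 ly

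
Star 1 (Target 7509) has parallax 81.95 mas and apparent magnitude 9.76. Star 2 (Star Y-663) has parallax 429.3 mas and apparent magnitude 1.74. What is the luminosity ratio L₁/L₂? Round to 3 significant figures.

L₁/L₂ = 0.0170

d₁ = 1/p₁ = 1/0.08195″ = 12.203 pc; d₂ = 1/p₂ = 1/0.4293″ = 2.3294 pc.
M₁ = m₁ − 5 log₁₀ d₁ + 5 = 9.76 − 5.4323 + 5 = 9.3277.
M₂ = 1.74 − 1.8362 + 5 = 4.9038.
L₁/L₂ = 10^(0.4(M₂ − M₁)) = 10^(0.4 × (-4.4239)) = 10^(-1.76956) = 0.017.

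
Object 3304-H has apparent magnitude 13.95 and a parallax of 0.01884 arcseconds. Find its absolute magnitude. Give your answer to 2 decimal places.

d = 1/p = 1/0.01884″ = 53.079 pc.
m − M = 5 log₁₀(53.079) − 5 = 8.6246 − 5 = 3.6246.
M = m − (m − M) = 13.95 − 3.6246 = 10.33.

M = 10.33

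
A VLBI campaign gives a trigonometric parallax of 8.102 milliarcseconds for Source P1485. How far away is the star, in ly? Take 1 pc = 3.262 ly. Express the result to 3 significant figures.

p = 8.102 milliarcseconds = 0.008102 arcsec.
d = 1/p = 1/0.008102 = 123.43 pc.
In light-years: 123.43 × 3.262 = 402.63 ly.

403 ly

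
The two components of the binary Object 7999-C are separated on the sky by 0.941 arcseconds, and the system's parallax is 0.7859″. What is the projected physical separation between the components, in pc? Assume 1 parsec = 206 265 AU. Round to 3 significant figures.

5.80 × 10^-6 pc

d = 1/p = 1/0.7859″ = 1.2724 pc.
At distance d (pc), an angle of θ arcsec spans θ·d AU: s = 0.941 × 1.2724 = 1.1973 AU.
= 1.1973 / 206265 = 5.8047 × 10^-6 pc.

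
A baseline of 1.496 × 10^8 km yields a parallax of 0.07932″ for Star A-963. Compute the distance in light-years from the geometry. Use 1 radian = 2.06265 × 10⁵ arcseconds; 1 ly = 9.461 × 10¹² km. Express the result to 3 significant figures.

41.1 ly

θ = 0.07932″ = 0.07932/206265 = 3.8455 × 10^-7 rad.
d = B/θ = (1.496 × 10^8) / (3.8455 × 10^-7) = 3.8903 × 10^14 km = (3.8903 × 10^14) / (9.461 × 10^12) ly = 41.119 ly.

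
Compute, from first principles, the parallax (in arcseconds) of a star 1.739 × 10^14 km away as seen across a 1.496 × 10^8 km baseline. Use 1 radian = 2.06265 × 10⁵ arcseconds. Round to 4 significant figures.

θ ≈ B/d = (1.496 × 10^8) / (1.739 × 10^14) = 8.6026 × 10^-7 rad.
In arcseconds: 8.6026 × 10^-7 × 206265 = 0.17744″.

0.1774 arcsec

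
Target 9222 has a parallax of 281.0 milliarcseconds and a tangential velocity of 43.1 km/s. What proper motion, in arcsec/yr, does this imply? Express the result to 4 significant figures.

d = 1/p = 1/0.2810″ = 3.5587 pc.
μ = v_t / (4.74 d) = 43.1 / (4.74 × 3.5587) = 43.1 / 16.868 = 2.5551 ″/yr.

2.555 arcsec/yr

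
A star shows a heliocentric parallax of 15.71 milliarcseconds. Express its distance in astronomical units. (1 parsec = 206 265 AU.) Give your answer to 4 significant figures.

1.313 × 10^7 AU

p = 15.71 milliarcseconds = 0.01571 arcsec.
d = 1/p = 1/0.01571 = 63.654 pc.
In AU: 63.654 × 206265 = 1.3130 × 10^7 AU.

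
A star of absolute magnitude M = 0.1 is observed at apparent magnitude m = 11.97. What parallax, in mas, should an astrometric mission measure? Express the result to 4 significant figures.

m − M = 11.97 − 0.1 = 11.87.
d = 10^((m−M)/5 + 1) = 10^3.374 = 2365.9 pc.
p = 1/d = 1/2365.9 = 0.00042267 arcsec = 0.42267 mas.

0.4227 mas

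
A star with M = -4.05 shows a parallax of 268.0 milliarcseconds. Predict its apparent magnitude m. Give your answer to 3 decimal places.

d = 1/p = 1/0.2680″ = 3.7313 pc.
m − M = 5 log₁₀ d − 5 = 5 log₁₀(3.7313) − 5 = 2.8593 − 5 = -2.1407.
m = M + (m − M) = -4.05 + (-2.1407) = -6.191.

m = -6.191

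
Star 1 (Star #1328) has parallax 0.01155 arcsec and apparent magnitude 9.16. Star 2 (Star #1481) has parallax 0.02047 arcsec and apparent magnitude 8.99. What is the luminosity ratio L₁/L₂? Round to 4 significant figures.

d₁ = 1/p₁ = 1/0.01155″ = 86.58 pc; d₂ = 1/p₂ = 1/0.02047″ = 48.852 pc.
M₁ = m₁ − 5 log₁₀ d₁ + 5 = 9.16 − 9.6871 + 5 = 4.4729.
M₂ = 8.99 − 8.4444 + 5 = 5.5456.
L₁/L₂ = 10^(0.4(M₂ − M₁)) = 10^(0.4 × 1.0727) = 10^0.42908 = 2.6858.

L₁/L₂ = 2.686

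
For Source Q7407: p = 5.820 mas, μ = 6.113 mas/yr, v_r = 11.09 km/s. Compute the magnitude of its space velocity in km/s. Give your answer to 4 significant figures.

d = 1/p = 1/0.005820″ = 171.82 pc.
μ = 6.113 mas/yr = 0.006113 ″/yr.
v_t = 4.740 μ d = 4.740 × 0.006113 × 171.82 = 4.9786 km/s.
v = √(v_r² + v_t²) = √(11.09² + 4.9786²) = √147.775 = 12.156 km/s.

12.16 km/s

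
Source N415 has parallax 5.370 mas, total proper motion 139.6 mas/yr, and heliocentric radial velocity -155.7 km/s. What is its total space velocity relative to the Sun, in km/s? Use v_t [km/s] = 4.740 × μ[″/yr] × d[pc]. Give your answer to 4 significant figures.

d = 1/p = 1/0.005370″ = 186.22 pc.
μ = 139.6 mas/yr = 0.1396 ″/yr.
v_t = 4.740 μ d = 4.740 × 0.1396 × 186.22 = 123.22 km/s.
v = √(v_r² + v_t²) = √((-155.7)² + 123.22²) = √39425.7 = 198.56 km/s.

198.6 km/s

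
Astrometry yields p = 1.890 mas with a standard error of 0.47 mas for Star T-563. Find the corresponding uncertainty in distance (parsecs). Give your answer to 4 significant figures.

d = 1/p, so σ_d = σ_p / p².
σ_d = 0.000470 / (0.001890)² = 0.000470 / 0.0000035721 = 131.58 pc.

131.6 pc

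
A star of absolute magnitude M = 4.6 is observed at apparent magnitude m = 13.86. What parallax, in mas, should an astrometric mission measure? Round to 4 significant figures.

m − M = 13.86 − 4.6 = 9.26.
d = 10^((m−M)/5 + 1) = 10^2.852 = 711.21 pc.
p = 1/d = 1/711.21 = 0.0014061 arcsec = 1.4061 mas.

1.406 mas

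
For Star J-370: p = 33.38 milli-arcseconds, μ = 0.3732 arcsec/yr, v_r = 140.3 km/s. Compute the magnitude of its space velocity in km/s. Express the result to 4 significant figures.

d = 1/p = 1/0.03338″ = 29.958 pc.
v_t = 4.740 μ d = 4.740 × 0.3732 × 29.958 = 52.995 km/s.
v = √(v_r² + v_t²) = √(140.3² + 52.995²) = √22492.6 = 149.98 km/s.

150.0 km/s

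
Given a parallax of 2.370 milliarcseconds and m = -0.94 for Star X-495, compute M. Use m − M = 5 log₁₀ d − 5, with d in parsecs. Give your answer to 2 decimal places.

M = -9.07

d = 1/p = 1/0.002370″ = 421.94 pc.
m − M = 5 log₁₀(421.94) − 5 = 13.1263 − 5 = 8.1263.
M = m − (m − M) = -0.94 − 8.1263 = -9.07.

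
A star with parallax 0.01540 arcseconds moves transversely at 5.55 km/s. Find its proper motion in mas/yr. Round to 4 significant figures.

18.03 mas/yr

d = 1/p = 1/0.01540″ = 64.935 pc.
μ = v_t / (4.74 d) = 5.55 / (4.74 × 64.935) = 5.55 / 307.79 = 0.018032 ″/yr = 18.032 mas/yr.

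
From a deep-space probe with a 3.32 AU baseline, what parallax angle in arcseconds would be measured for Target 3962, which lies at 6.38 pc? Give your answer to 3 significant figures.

0.520 arcsec

p (arcsec) = B (AU) / d (pc).
p = 3.32 / 6.38 = 0.52038 arcsec.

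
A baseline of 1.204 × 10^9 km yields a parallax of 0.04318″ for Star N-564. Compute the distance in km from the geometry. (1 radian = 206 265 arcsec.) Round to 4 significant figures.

θ = 0.04318″ = 0.04318/206265 = 2.0934 × 10^-7 rad.
d = B/θ = (1.204 × 10^9) / (2.0934 × 10^-7) = 5.7514 × 10^15 km.

5.751 × 10^15 km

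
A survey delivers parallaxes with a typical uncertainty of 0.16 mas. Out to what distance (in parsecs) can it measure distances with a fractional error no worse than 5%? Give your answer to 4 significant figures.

σ_d/d = σ_p/p, so the condition is σ_p/p ≤ 0.05, i.e. p ≥ σ_p/0.05.
p_min = 0.16/0.05 = 3.2 mas = 0.0032 arcsec.
d_max = 1/p_min = 1/0.0032 = 312.5 pc.

312.5 pc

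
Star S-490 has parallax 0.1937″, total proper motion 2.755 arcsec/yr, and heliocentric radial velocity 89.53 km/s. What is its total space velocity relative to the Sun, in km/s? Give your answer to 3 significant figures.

d = 1/p = 1/0.1937″ = 5.1626 pc.
v_t = 4.740 μ d = 4.740 × 2.755 × 5.1626 = 67.417 km/s.
v = √(v_r² + v_t²) = √(89.53² + 67.417²) = √12560.7 = 112.07 km/s.

112 km/s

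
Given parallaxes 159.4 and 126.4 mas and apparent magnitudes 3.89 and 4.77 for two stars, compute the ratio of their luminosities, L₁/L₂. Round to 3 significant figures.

L₁/L₂ = 1.41

d₁ = 1/p₁ = 1/0.1594″ = 6.2735 pc; d₂ = 1/p₂ = 1/0.1264″ = 7.9114 pc.
M₁ = m₁ − 5 log₁₀ d₁ + 5 = 3.89 − 3.9875 + 5 = 4.9025.
M₂ = 4.77 − 4.4913 + 5 = 5.2787.
L₁/L₂ = 10^(0.4(M₂ − M₁)) = 10^(0.4 × 0.3762) = 10^0.15048 = 1.4141.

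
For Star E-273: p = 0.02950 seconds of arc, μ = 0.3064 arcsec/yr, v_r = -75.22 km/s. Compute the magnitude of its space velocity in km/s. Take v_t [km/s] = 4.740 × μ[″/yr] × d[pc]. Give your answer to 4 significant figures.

d = 1/p = 1/0.02950″ = 33.898 pc.
v_t = 4.740 μ d = 4.740 × 0.3064 × 33.898 = 49.231 km/s.
v = √(v_r² + v_t²) = √((-75.22)² + 49.231²) = √8081.74 = 89.898 km/s.

89.90 km/s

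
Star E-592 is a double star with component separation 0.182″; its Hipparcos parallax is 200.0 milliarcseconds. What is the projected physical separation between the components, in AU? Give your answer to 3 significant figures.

0.910 AU

d = 1/p = 1/0.2000″ = 5 pc.
At distance d (pc), an angle of θ arcsec spans θ·d AU: s = 0.182 × 5 = 0.91 AU.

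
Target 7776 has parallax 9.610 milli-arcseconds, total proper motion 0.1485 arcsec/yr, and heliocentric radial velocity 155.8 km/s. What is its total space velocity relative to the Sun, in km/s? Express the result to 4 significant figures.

d = 1/p = 1/0.009610″ = 104.06 pc.
v_t = 4.740 μ d = 4.740 × 0.1485 × 104.06 = 73.247 km/s.
v = √(v_r² + v_t²) = √(155.8² + 73.247²) = √29638.8 = 172.16 km/s.

172.2 km/s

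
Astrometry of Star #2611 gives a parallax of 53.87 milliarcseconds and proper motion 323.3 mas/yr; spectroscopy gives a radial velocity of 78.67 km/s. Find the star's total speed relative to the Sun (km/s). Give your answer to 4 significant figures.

d = 1/p = 1/0.05387″ = 18.563 pc.
μ = 323.3 mas/yr = 0.3233 ″/yr.
v_t = 4.740 μ d = 4.740 × 0.3233 × 18.563 = 28.447 km/s.
v = √(v_r² + v_t²) = √(78.67² + 28.447²) = √6998.2 = 83.655 km/s.

83.66 km/s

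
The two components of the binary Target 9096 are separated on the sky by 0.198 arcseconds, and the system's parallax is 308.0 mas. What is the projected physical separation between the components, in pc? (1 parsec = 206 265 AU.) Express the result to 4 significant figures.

d = 1/p = 1/0.3080″ = 3.2468 pc.
At distance d (pc), an angle of θ arcsec spans θ·d AU: s = 0.198 × 3.2468 = 0.64287 AU.
= 0.64287 / 206265 = 3.1167 × 10^-6 pc.

3.117 × 10^-6 pc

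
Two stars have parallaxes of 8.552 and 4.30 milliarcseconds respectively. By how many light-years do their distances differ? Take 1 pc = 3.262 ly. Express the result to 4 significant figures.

377.2 ly

d_A = 1/0.008552″ = 116.93 pc; d_B = 1/0.004300″ = 232.56 pc.
|d_B − d_A| = |232.56 − 116.93| = 115.63 pc = 115.63 × 3.262 ly = 377.19 ly.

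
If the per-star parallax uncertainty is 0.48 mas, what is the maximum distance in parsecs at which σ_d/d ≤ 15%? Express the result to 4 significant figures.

312.5 pc

σ_d/d = σ_p/p, so the condition is σ_p/p ≤ 0.15, i.e. p ≥ σ_p/0.15.
p_min = 0.48/0.15 = 3.2 mas = 0.0032 arcsec.
d_max = 1/p_min = 1/0.0032 = 312.5 pc.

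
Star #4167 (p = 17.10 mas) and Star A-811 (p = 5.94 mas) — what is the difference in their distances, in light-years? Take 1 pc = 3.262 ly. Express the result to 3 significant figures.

358 ly

d_A = 1/0.01710″ = 58.48 pc; d_B = 1/0.005940″ = 168.35 pc.
|d_B − d_A| = |168.35 − 58.48| = 109.87 pc = 109.87 × 3.262 ly = 358.4 ly.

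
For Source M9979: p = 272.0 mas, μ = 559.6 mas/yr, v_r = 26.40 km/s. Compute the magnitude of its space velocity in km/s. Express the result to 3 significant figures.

28.1 km/s

d = 1/p = 1/0.2720″ = 3.6765 pc.
μ = 559.6 mas/yr = 0.5596 ″/yr.
v_t = 4.740 μ d = 4.740 × 0.5596 × 3.6765 = 9.7519 km/s.
v = √(v_r² + v_t²) = √(26.40² + 9.7519²) = √792.06 = 28.144 km/s.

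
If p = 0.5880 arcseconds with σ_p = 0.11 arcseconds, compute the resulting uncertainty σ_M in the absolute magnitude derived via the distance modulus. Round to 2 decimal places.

M = m − 5 log₁₀ d + 5 = m + 5 log₁₀ p + 5, so ∂M/∂p = 5/(p ln 10).
σ_M = (5/ln 10) · (σ_p/p) = 2.1715 × 0.11/0.5880 = 2.1715 × 0.18707 = 0.40622.

σ_M = 0.41 mag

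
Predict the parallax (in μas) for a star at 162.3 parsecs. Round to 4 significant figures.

p = 1/d = 1/162.3 = 0.0061614 arcsec.
= 0.0061614 × 10⁶ = 6161.4 μas.

6161 μas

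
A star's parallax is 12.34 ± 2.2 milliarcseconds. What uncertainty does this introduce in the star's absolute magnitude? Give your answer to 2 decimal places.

σ_M = 0.39 mag

M = m − 5 log₁₀ d + 5 = m + 5 log₁₀ p + 5, so ∂M/∂p = 5/(p ln 10).
σ_M = (5/ln 10) · (σ_p/p) = 2.1715 × 2.2/12.34 = 2.1715 × 0.17828 = 0.38714.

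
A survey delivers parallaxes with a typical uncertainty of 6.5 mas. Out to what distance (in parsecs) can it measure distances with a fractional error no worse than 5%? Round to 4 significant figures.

σ_d/d = σ_p/p, so the condition is σ_p/p ≤ 0.05, i.e. p ≥ σ_p/0.05.
p_min = 6.5/0.05 = 130 mas = 0.13 arcsec.
d_max = 1/p_min = 1/0.13 = 7.6923 pc.

7.692 pc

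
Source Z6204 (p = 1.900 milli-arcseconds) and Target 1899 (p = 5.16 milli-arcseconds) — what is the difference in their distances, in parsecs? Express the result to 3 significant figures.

d_A = 1/0.001900″ = 526.32 pc; d_B = 1/0.005160″ = 193.8 pc.
|d_B − d_A| = |193.8 − 526.32| = 332.52 pc.

333 pc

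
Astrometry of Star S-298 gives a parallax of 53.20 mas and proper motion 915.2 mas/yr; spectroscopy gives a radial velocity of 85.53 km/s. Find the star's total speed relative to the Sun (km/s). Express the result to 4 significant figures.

d = 1/p = 1/0.05320″ = 18.797 pc.
μ = 915.2 mas/yr = 0.9152 ″/yr.
v_t = 4.740 μ d = 4.740 × 0.9152 × 18.797 = 81.542 km/s.
v = √(v_r² + v_t²) = √(85.53² + 81.542²) = √13964.5 = 118.17 km/s.

118.2 km/s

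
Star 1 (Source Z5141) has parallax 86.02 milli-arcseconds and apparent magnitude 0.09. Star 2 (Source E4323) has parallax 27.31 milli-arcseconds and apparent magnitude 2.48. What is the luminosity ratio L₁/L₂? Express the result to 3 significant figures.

d₁ = 1/p₁ = 1/0.08602″ = 11.625 pc; d₂ = 1/p₂ = 1/0.02731″ = 36.617 pc.
M₁ = m₁ − 5 log₁₀ d₁ + 5 = 0.09 − 5.3270 + 5 = -0.2370.
M₂ = 2.48 − 7.8184 + 5 = -0.3384.
L₁/L₂ = 10^(0.4(M₂ − M₁)) = 10^(0.4 × (-0.1014)) = 10^(-0.04056) = 0.91084.

L₁/L₂ = 0.911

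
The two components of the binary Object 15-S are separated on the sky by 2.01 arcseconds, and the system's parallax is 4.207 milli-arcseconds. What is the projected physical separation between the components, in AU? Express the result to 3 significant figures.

478 AU

d = 1/p = 1/0.004207″ = 237.7 pc.
At distance d (pc), an angle of θ arcsec spans θ·d AU: s = 2.01 × 237.7 = 477.78 AU.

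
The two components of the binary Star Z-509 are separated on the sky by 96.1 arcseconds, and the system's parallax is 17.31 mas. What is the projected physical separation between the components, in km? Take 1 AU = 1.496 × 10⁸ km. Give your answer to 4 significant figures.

d = 1/p = 1/0.01731″ = 57.77 pc.
At distance d (pc), an angle of θ arcsec spans θ·d AU: s = 96.1 × 57.77 = 5551.7 AU.
= 5551.7 × 1.496 × 10⁸ km = 8.3053 × 10^11 km.

8.305 × 10^11 km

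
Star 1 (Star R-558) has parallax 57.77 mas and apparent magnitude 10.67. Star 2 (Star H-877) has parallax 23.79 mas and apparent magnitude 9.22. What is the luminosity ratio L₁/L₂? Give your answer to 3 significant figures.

L₁/L₂ = 0.0446

d₁ = 1/p₁ = 1/0.05777″ = 17.31 pc; d₂ = 1/p₂ = 1/0.02379″ = 42.034 pc.
M₁ = m₁ − 5 log₁₀ d₁ + 5 = 10.67 − 6.1915 + 5 = 9.4785.
M₂ = 9.22 − 8.1180 + 5 = 6.1020.
L₁/L₂ = 10^(0.4(M₂ − M₁)) = 10^(0.4 × (-3.3765)) = 10^(-1.35060) = 0.044607.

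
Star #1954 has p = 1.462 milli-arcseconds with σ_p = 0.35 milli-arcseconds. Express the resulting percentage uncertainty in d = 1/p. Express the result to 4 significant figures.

For d = 1/p, |σ_d/d| = |σ_p/p|.
σ_p/p = 0.35 / 1.462 = 0.2394 = 23.94%.

23.94%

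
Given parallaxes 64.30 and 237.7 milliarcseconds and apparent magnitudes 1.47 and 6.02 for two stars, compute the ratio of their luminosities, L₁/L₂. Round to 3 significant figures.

d₁ = 1/p₁ = 1/0.06430″ = 15.552 pc; d₂ = 1/p₂ = 1/0.2377″ = 4.207 pc.
M₁ = m₁ − 5 log₁₀ d₁ + 5 = 1.47 − 5.9589 + 5 = 0.5111.
M₂ = 6.02 − 3.1199 + 5 = 7.9001.
L₁/L₂ = 10^(0.4(M₂ − M₁)) = 10^(0.4 × 7.3890) = 10^2.95560 = 902.82.

L₁/L₂ = 903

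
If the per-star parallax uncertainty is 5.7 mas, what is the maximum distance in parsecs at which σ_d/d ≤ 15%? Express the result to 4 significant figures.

σ_d/d = σ_p/p, so the condition is σ_p/p ≤ 0.15, i.e. p ≥ σ_p/0.15.
p_min = 5.7/0.15 = 38 mas = 0.038 arcsec.
d_max = 1/p_min = 1/0.038 = 26.316 pc.

26.32 pc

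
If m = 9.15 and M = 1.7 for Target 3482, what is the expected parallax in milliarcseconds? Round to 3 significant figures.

m − M = 9.15 − 1.7 = 7.45.
d = 10^((m−M)/5 + 1) = 10^2.490 = 309.03 pc.
p = 1/d = 1/309.03 = 0.0032359 arcsec = 3.2359 mas.

3.24 mas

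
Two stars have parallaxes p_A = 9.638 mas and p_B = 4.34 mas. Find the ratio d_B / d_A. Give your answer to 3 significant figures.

2.22

Since d = 1/p, d_B/d_A = p_A/p_B.
= 9.638 / 4.34 = 2.2207.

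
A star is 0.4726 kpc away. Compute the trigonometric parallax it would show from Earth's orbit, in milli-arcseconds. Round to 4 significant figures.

2.116 mas

d = 0.4726 kpc = 472.6 pc.
p = 1/d = 1/472.6 = 0.002116 arcsec.
= 0.002116 × 1000 = 2.116 mas.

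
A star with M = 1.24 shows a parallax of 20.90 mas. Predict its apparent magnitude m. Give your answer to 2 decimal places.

m = 4.64

d = 1/p = 1/0.02090″ = 47.847 pc.
m − M = 5 log₁₀ d − 5 = 5 log₁₀(47.847) − 5 = 8.3993 − 5 = 3.3993.
m = M + (m − M) = 1.24 + 3.3993 = 4.64.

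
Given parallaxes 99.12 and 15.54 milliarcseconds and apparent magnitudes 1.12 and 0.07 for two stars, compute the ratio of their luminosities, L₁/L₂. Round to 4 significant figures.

L₁/L₂ = 0.009345

d₁ = 1/p₁ = 1/0.09912″ = 10.089 pc; d₂ = 1/p₂ = 1/0.01554″ = 64.35 pc.
M₁ = m₁ − 5 log₁₀ d₁ + 5 = 1.12 − 5.0192 + 5 = 1.1008.
M₂ = 0.07 − 9.0427 + 5 = -3.9727.
L₁/L₂ = 10^(0.4(M₂ − M₁)) = 10^(0.4 × (-5.0735)) = 10^(-2.02940) = 0.0093454.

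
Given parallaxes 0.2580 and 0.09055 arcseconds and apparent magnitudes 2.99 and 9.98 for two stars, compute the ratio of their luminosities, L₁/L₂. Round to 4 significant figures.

d₁ = 1/p₁ = 1/0.2580″ = 3.876 pc; d₂ = 1/p₂ = 1/0.09055″ = 11.044 pc.
M₁ = m₁ − 5 log₁₀ d₁ + 5 = 2.99 − 2.9419 + 5 = 5.0481.
M₂ = 9.98 − 5.2156 + 5 = 9.7644.
L₁/L₂ = 10^(0.4(M₂ − M₁)) = 10^(0.4 × 4.7163) = 10^1.88652 = 77.005.

L₁/L₂ = 77.01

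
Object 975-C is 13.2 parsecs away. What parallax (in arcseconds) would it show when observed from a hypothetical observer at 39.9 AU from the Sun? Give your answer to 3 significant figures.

p (arcsec) = B (AU) / d (pc).
p = 39.9 / 13.2 = 3.0227 arcsec.

3.02 arcsec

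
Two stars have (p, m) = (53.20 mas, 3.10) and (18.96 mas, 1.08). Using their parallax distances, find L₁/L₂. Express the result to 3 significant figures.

d₁ = 1/p₁ = 1/0.05320″ = 18.797 pc; d₂ = 1/p₂ = 1/0.01896″ = 52.743 pc.
M₁ = m₁ − 5 log₁₀ d₁ + 5 = 3.10 − 6.3704 + 5 = 1.7296.
M₂ = 1.08 − 8.6108 + 5 = -2.5308.
L₁/L₂ = 10^(0.4(M₂ − M₁)) = 10^(0.4 × (-4.2604)) = 10^(-1.70416) = 0.019762.

L₁/L₂ = 0.0198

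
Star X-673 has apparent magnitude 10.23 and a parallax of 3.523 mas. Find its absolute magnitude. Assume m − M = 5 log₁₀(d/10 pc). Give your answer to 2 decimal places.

d = 1/p = 1/0.003523″ = 283.85 pc.
m − M = 5 log₁₀(283.85) − 5 = 12.2654 − 5 = 7.2654.
M = m − (m − M) = 10.23 − 7.2654 = 2.96.

M = 2.96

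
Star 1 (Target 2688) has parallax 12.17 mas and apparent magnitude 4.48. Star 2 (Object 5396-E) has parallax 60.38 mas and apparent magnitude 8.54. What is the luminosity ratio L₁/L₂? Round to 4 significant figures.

L₁/L₂ = 1036

d₁ = 1/p₁ = 1/0.01217″ = 82.169 pc; d₂ = 1/p₂ = 1/0.06038″ = 16.562 pc.
M₁ = m₁ − 5 log₁₀ d₁ + 5 = 4.48 − 9.5735 + 5 = -0.0935.
M₂ = 8.54 − 6.0956 + 5 = 7.4444.
L₁/L₂ = 10^(0.4(M₂ − M₁)) = 10^(0.4 × 7.5379) = 10^3.01516 = 1035.5.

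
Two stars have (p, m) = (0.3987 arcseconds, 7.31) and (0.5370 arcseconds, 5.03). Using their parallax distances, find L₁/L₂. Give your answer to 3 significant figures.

d₁ = 1/p₁ = 1/0.3987″ = 2.5082 pc; d₂ = 1/p₂ = 1/0.5370″ = 1.8622 pc.
M₁ = m₁ − 5 log₁₀ d₁ + 5 = 7.31 − 1.9968 + 5 = 10.3132.
M₂ = 5.03 − 1.3501 + 5 = 8.6799.
L₁/L₂ = 10^(0.4(M₂ − M₁)) = 10^(0.4 × (-1.6333)) = 10^(-0.65332) = 0.22217.

L₁/L₂ = 0.222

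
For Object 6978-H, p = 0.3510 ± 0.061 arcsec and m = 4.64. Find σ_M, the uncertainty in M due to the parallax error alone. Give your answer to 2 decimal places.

σ_M = 0.38 mag

M = m − 5 log₁₀ d + 5 = m + 5 log₁₀ p + 5, so ∂M/∂p = 5/(p ln 10).
σ_M = (5/ln 10) · (σ_p/p) = 2.1715 × 0.061/0.3510 = 2.1715 × 0.17379 = 0.37738.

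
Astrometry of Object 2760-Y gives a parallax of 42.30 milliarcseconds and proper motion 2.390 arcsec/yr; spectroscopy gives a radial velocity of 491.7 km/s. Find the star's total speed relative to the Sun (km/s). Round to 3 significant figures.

d = 1/p = 1/0.04230″ = 23.641 pc.
v_t = 4.740 μ d = 4.740 × 2.390 × 23.641 = 267.82 km/s.
v = √(v_r² + v_t²) = √(491.7² + 267.82²) = √313496 = 559.91 km/s.

560 km/s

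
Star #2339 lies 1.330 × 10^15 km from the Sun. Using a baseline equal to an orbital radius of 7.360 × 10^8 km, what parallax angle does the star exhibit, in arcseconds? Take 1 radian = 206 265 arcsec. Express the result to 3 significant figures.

0.114 arcsec

θ ≈ B/d = (7.360 × 10^8) / (1.330 × 10^15) = 5.5338 × 10^-7 rad.
In arcseconds: 5.5338 × 10^-7 × 206265 = 0.11414″.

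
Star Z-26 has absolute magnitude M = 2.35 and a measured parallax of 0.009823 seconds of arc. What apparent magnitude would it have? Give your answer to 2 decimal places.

m = 7.39

d = 1/p = 1/0.009823″ = 101.8 pc.
m − M = 5 log₁₀ d − 5 = 5 log₁₀(101.8) − 5 = 10.0387 − 5 = 5.0387.
m = M + (m − M) = 2.35 + 5.0387 = 7.39.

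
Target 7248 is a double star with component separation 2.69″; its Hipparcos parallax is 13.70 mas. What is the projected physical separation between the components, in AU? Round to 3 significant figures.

d = 1/p = 1/0.01370″ = 72.993 pc.
At distance d (pc), an angle of θ arcsec spans θ·d AU: s = 2.69 × 72.993 = 196.35 AU.

196 AU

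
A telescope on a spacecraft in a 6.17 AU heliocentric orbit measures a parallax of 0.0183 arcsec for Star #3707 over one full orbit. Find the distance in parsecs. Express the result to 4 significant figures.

337.2 pc

With baseline B (in AU) and parallax p (in arcsec), d = B/p parsecs.
d = 6.17 / 0.0183 = 337.16 pc.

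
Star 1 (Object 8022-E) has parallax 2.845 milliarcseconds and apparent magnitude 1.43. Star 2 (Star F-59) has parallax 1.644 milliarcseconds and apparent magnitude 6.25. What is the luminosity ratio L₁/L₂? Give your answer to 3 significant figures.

d₁ = 1/p₁ = 1/0.002845″ = 351.49 pc; d₂ = 1/p₂ = 1/0.001644″ = 608.27 pc.
M₁ = m₁ − 5 log₁₀ d₁ + 5 = 1.43 − 12.7296 + 5 = -6.2996.
M₂ = 6.25 − 13.9205 + 5 = -2.6705.
L₁/L₂ = 10^(0.4(M₂ − M₁)) = 10^(0.4 × 3.6291) = 10^1.45164 = 28.29.

L₁/L₂ = 28.3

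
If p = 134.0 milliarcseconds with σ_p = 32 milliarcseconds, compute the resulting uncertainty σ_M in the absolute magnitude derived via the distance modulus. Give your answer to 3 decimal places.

σ_M = 0.519 mag

M = m − 5 log₁₀ d + 5 = m + 5 log₁₀ p + 5, so ∂M/∂p = 5/(p ln 10).
σ_M = (5/ln 10) · (σ_p/p) = 2.1715 × 32/134.0 = 2.1715 × 0.23881 = 0.51858.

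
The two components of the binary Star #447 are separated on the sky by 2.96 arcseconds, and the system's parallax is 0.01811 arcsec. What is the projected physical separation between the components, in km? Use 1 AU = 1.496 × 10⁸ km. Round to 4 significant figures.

d = 1/p = 1/0.01811″ = 55.218 pc.
At distance d (pc), an angle of θ arcsec spans θ·d AU: s = 2.96 × 55.218 = 163.45 AU.
= 163.45 × 1.496 × 10⁸ km = 2.4452 × 10^10 km.

2.445 × 10^10 km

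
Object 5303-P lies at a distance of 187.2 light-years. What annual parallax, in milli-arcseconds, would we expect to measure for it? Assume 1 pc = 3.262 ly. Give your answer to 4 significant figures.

d = 187.2 ly ÷ 3.262 = 57.388 pc.
p = 1/d = 1/57.388 = 0.017425 arcsec.
= 0.017425 × 1000 = 17.425 mas.

17.43 mas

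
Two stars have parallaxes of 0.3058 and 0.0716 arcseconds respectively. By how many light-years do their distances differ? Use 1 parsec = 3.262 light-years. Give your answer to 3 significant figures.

34.9 ly

d_A = 1/0.3058″ = 3.2701 pc; d_B = 1/0.07160″ = 13.966 pc.
|d_B − d_A| = |13.966 − 3.2701| = 10.696 pc = 10.696 × 3.262 ly = 34.89 ly.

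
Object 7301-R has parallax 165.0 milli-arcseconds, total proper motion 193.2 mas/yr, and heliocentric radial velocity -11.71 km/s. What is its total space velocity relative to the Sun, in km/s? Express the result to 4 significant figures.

12.96 km/s

d = 1/p = 1/0.1650″ = 6.0606 pc.
μ = 193.2 mas/yr = 0.1932 ″/yr.
v_t = 4.740 μ d = 4.740 × 0.1932 × 6.0606 = 5.5501 km/s.
v = √(v_r² + v_t²) = √((-11.71)² + 5.5501²) = √167.928 = 12.959 km/s.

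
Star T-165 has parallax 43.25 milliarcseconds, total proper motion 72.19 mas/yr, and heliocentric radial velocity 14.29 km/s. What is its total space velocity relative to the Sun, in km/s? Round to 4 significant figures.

d = 1/p = 1/0.04325″ = 23.121 pc.
μ = 72.19 mas/yr = 0.07219 ″/yr.
v_t = 4.740 μ d = 4.740 × 0.07219 × 23.121 = 7.9116 km/s.
v = √(v_r² + v_t²) = √(14.29² + 7.9116²) = √266.798 = 16.334 km/s.

16.33 km/s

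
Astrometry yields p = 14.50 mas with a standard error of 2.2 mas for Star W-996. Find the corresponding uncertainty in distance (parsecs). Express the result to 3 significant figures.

d = 1/p, so σ_d = σ_p / p².
σ_d = 0.00220 / (0.01450)² = 0.00220 / 0.00021025 = 10.464 pc.

10.5 pc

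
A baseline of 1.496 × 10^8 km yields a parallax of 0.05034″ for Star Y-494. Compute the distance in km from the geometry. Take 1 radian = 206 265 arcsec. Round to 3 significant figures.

θ = 0.05034″ = 0.05034/206265 = 2.4405 × 10^-7 rad.
d = B/θ = (1.496 × 10^8) / (2.4405 × 10^-7) = 6.1299 × 10^14 km.

6.13 × 10^14 km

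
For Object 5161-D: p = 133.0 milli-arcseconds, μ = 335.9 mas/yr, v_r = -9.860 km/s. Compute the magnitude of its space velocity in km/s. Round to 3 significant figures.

15.5 km/s

d = 1/p = 1/0.1330″ = 7.5188 pc.
μ = 335.9 mas/yr = 0.3359 ″/yr.
v_t = 4.740 μ d = 4.740 × 0.3359 × 7.5188 = 11.971 km/s.
v = √(v_r² + v_t²) = √((-9.860)² + 11.971²) = √240.524 = 15.509 km/s.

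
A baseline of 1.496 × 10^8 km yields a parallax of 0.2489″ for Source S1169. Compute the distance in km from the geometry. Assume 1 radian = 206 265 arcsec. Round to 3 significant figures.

1.24 × 10^14 km

θ = 0.2489″ = 0.2489/206265 = 1.2067 × 10^-6 rad.
d = B/θ = (1.496 × 10^8) / (1.2067 × 10^-6) = 1.2397 × 10^14 km.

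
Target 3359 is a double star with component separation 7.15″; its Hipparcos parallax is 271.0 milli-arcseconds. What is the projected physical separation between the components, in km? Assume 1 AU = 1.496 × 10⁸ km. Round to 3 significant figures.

3.95 × 10^9 km

d = 1/p = 1/0.2710″ = 3.69 pc.
At distance d (pc), an angle of θ arcsec spans θ·d AU: s = 7.15 × 3.69 = 26.384 AU.
= 26.384 × 1.496 × 10⁸ km = 3.9470 × 10^9 km.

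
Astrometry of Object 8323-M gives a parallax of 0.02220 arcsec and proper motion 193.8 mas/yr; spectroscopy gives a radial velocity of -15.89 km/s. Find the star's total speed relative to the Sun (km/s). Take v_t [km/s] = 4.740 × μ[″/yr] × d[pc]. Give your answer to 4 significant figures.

44.33 km/s

d = 1/p = 1/0.02220″ = 45.045 pc.
μ = 193.8 mas/yr = 0.1938 ″/yr.
v_t = 4.740 μ d = 4.740 × 0.1938 × 45.045 = 41.379 km/s.
v = √(v_r² + v_t²) = √((-15.89)² + 41.379²) = √1964.71 = 44.325 km/s.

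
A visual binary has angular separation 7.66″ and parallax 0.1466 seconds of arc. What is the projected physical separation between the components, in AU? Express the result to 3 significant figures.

52.3 AU

d = 1/p = 1/0.1466″ = 6.8213 pc.
At distance d (pc), an angle of θ arcsec spans θ·d AU: s = 7.66 × 6.8213 = 52.251 AU.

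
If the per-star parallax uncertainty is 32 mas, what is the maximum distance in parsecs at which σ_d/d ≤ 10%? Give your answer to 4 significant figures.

σ_d/d = σ_p/p, so the condition is σ_p/p ≤ 0.10, i.e. p ≥ σ_p/0.10.
p_min = 32/0.10 = 320 mas = 0.32 arcsec.
d_max = 1/p_min = 1/0.32 = 3.125 pc.

3.125 pc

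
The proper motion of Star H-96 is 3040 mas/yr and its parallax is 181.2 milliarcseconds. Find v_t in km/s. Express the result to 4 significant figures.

79.52 km/s

d = 1/p = 1/0.1812″ = 5.5188 pc.
μ = 3040 mas/yr = 3.04 ″/yr.
v_t = 4.74 × μ × d = 4.74 × 3.04 × 5.5188 = 79.524 km/s.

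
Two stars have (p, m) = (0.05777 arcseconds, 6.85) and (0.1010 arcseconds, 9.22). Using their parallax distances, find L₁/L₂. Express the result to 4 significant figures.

d₁ = 1/p₁ = 1/0.05777″ = 17.31 pc; d₂ = 1/p₂ = 1/0.1010″ = 9.901 pc.
M₁ = m₁ − 5 log₁₀ d₁ + 5 = 6.85 − 6.1915 + 5 = 5.6585.
M₂ = 9.22 − 4.9784 + 5 = 9.2416.
L₁/L₂ = 10^(0.4(M₂ − M₁)) = 10^(0.4 × 3.5831) = 10^1.43324 = 27.117.

L₁/L₂ = 27.12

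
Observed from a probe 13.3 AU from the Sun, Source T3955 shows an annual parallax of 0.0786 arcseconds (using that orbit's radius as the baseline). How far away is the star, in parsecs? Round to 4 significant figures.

169.2 pc

With baseline B (in AU) and parallax p (in arcsec), d = B/p parsecs.
d = 13.3 / 0.0786 = 169.21 pc.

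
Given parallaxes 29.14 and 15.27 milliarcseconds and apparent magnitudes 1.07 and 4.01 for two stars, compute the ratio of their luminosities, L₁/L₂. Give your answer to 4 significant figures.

L₁/L₂ = 4.118

d₁ = 1/p₁ = 1/0.02914″ = 34.317 pc; d₂ = 1/p₂ = 1/0.01527″ = 65.488 pc.
M₁ = m₁ − 5 log₁₀ d₁ + 5 = 1.07 − 7.6775 + 5 = -1.6075.
M₂ = 4.01 − 9.0808 + 5 = -0.0708.
L₁/L₂ = 10^(0.4(M₂ − M₁)) = 10^(0.4 × 1.5367) = 10^0.61468 = 4.1179.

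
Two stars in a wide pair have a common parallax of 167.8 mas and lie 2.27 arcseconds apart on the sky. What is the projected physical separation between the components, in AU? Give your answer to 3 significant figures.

13.5 AU

d = 1/p = 1/0.1678″ = 5.9595 pc.
At distance d (pc), an angle of θ arcsec spans θ·d AU: s = 2.27 × 5.9595 = 13.528 AU.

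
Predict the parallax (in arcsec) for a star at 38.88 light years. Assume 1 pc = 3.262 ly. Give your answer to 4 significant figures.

0.08390 arcsec

d = 38.88 ly ÷ 3.262 = 11.919 pc.
p = 1/d = 1/11.919 = 0.0839 arcsec.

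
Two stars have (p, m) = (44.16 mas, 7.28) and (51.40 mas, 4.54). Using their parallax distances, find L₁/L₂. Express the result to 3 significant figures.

L₁/L₂ = 0.109

d₁ = 1/p₁ = 1/0.04416″ = 22.645 pc; d₂ = 1/p₂ = 1/0.05140″ = 19.455 pc.
M₁ = m₁ − 5 log₁₀ d₁ + 5 = 7.28 − 6.7749 + 5 = 5.5051.
M₂ = 4.54 − 6.4452 + 5 = 3.0948.
L₁/L₂ = 10^(0.4(M₂ − M₁)) = 10^(0.4 × (-2.4103)) = 10^(-0.96412) = 0.10861.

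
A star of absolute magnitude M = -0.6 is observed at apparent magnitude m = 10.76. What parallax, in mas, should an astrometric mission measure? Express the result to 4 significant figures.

0.5346 mas

m − M = 10.76 − (-0.6) = 11.36.
d = 10^((m−M)/5 + 1) = 10^3.272 = 1870.7 pc.
p = 1/d = 1/1870.7 = 0.00053456 arcsec = 0.53456 mas.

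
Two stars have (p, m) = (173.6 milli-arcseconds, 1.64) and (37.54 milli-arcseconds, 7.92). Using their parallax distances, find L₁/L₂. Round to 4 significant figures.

L₁/L₂ = 15.20

d₁ = 1/p₁ = 1/0.1736″ = 5.7604 pc; d₂ = 1/p₂ = 1/0.03754″ = 26.638 pc.
M₁ = m₁ − 5 log₁₀ d₁ + 5 = 1.64 − 3.8023 + 5 = 2.8377.
M₂ = 7.92 − 7.1275 + 5 = 5.7925.
L₁/L₂ = 10^(0.4(M₂ − M₁)) = 10^(0.4 × 2.9548) = 10^1.18192 = 15.203.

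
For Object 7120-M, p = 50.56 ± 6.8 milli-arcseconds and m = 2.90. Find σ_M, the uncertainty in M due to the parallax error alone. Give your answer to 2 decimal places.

σ_M = 0.29 mag

M = m − 5 log₁₀ d + 5 = m + 5 log₁₀ p + 5, so ∂M/∂p = 5/(p ln 10).
σ_M = (5/ln 10) · (σ_p/p) = 2.1715 × 6.8/50.56 = 2.1715 × 0.13449 = 0.29205.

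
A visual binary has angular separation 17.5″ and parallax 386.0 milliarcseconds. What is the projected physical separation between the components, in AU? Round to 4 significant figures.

45.34 AU

d = 1/p = 1/0.3860″ = 2.5907 pc.
At distance d (pc), an angle of θ arcsec spans θ·d AU: s = 17.5 × 2.5907 = 45.337 AU.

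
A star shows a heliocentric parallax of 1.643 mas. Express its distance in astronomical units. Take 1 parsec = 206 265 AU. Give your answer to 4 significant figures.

1.255 × 10^8 AU

p = 1.643 mas = 0.001643 arcsec.
d = 1/p = 1/0.001643 = 608.64 pc.
In AU: 608.64 × 206265 = 1.2554 × 10^8 AU.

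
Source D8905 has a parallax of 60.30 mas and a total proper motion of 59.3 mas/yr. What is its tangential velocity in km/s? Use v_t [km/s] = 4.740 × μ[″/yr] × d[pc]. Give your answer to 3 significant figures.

4.66 km/s

d = 1/p = 1/0.06030″ = 16.584 pc.
μ = 59.3 mas/yr = 0.0593 ″/yr.
v_t = 4.74 × μ × d = 4.74 × 0.0593 × 16.584 = 4.6615 km/s.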